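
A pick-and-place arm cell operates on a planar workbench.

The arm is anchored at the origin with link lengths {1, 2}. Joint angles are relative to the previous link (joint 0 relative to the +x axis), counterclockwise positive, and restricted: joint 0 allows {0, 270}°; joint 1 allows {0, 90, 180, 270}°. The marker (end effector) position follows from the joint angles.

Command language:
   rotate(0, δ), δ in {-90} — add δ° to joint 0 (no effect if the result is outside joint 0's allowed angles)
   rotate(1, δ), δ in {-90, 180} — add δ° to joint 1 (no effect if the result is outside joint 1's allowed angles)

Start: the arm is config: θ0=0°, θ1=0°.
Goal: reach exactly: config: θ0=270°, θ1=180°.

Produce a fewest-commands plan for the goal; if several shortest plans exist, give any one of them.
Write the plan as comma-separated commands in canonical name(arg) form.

rotate(0, -90), rotate(1, 180)

initial: config: θ0=0°, θ1=0°
step 1 (rotate(0, -90)): config: θ0=270°, θ1=0°
step 2 (rotate(1, 180)): config: θ0=270°, θ1=180°
minimal: 2 command(s), checked below 2.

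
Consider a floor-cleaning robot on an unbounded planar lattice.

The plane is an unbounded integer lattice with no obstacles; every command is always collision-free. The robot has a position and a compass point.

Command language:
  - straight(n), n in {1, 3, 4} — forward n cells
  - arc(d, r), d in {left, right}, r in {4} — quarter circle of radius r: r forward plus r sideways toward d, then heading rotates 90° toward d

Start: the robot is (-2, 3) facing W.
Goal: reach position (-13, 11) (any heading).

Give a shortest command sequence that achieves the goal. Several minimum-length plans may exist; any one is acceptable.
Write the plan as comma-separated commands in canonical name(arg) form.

arc(right, 4), arc(left, 4), straight(3)

begin: (-2, 3) facing W
t=1 arc(right, 4) ⇒ (-6, 7) facing N
t=2 arc(left, 4) ⇒ (-10, 11) facing W
t=3 straight(3) ⇒ (-13, 11) facing W
no 2-step plan works, so 3 is optimal.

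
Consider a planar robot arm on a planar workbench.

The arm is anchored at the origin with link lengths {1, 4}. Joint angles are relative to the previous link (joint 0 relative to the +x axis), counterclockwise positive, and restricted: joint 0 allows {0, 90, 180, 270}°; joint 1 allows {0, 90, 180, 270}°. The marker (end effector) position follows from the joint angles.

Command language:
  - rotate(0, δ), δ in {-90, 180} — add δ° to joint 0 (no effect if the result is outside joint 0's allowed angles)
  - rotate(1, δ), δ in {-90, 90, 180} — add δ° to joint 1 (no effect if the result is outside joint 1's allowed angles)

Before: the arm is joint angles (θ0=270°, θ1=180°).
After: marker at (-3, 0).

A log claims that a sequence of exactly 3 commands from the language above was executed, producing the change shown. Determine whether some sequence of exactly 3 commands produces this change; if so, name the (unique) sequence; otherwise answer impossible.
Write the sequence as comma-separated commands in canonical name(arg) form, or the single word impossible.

begin: joint angles (θ0=270°, θ1=180°)
1. rotate(0, -90) → joint angles (θ0=180°, θ1=180°)
2. rotate(0, -90) → joint angles (θ0=90°, θ1=180°)
3. rotate(0, -90) → joint angles (θ0=0°, θ1=180°)
no rival 3-sequence matches.

rotate(0, -90), rotate(0, -90), rotate(0, -90)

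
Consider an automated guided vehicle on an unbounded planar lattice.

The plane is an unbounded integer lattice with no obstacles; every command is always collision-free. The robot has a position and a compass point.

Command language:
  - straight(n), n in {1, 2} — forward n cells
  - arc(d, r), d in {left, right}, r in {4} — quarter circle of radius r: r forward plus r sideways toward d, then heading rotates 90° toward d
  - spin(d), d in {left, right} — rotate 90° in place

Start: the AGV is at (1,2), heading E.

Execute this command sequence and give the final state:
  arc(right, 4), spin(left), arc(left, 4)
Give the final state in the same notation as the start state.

from: at (1,2), heading E
1. arc(right, 4) → at (5,-2), heading S
2. spin(left) → at (5,-2), heading E
3. arc(left, 4) → at (9,2), heading N

at (9,2), heading N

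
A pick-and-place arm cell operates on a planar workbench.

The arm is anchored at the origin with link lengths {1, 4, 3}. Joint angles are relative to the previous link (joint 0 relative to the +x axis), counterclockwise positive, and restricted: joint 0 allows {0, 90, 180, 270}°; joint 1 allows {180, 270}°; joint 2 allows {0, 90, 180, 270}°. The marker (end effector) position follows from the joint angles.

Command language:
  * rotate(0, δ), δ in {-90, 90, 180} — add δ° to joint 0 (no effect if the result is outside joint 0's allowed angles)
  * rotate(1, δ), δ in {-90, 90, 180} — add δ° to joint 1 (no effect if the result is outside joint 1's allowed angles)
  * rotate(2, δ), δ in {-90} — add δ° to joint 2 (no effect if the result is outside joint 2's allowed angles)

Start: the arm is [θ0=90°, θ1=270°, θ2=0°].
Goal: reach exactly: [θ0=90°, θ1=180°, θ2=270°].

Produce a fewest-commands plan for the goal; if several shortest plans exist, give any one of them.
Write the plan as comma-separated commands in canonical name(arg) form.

rotate(1, -90), rotate(2, -90)

begin: [θ0=90°, θ1=270°, θ2=0°]
[1] after rotate(1, -90): [θ0=90°, θ1=180°, θ2=0°]
[2] after rotate(2, -90): [θ0=90°, θ1=180°, θ2=270°]
nothing shorter than 2 reaches the goal.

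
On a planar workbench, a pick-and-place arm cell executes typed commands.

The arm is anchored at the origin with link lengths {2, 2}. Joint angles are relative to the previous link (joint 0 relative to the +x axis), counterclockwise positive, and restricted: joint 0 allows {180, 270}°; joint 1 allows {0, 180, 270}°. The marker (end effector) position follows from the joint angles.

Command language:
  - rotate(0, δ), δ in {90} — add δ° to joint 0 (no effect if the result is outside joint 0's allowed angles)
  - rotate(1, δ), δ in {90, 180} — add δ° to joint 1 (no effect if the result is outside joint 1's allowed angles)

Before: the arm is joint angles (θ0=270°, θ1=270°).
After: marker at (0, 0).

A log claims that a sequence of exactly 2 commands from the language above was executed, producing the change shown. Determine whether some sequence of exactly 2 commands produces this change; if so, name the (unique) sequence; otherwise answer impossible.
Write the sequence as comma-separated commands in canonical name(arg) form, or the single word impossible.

key: running rotate(1, 180) before rotate(1, 90) would end elsewhere — order is forced
from: joint angles (θ0=270°, θ1=270°)
[1] after rotate(1, 90): joint angles (θ0=270°, θ1=0°)
[2] after rotate(1, 180): joint angles (θ0=270°, θ1=180°)
all 9 alternatives checked — unique.

rotate(1, 90), rotate(1, 180)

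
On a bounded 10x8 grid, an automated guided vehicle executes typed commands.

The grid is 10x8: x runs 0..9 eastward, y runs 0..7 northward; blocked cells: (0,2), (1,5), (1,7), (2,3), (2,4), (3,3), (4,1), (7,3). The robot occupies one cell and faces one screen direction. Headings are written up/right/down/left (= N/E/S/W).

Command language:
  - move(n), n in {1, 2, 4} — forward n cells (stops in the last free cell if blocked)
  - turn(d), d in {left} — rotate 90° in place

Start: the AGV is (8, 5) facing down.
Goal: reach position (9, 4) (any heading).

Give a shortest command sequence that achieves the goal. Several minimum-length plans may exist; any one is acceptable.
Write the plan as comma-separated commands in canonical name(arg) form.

move(1), turn(left), move(2)

initial: (8, 5) facing down
step 1 (move(1)): (8, 4) facing down
step 2 (turn(left)): (8, 4) facing right
step 3 (move(2)): (9, 4) facing right
nothing shorter than 3 reaches the goal.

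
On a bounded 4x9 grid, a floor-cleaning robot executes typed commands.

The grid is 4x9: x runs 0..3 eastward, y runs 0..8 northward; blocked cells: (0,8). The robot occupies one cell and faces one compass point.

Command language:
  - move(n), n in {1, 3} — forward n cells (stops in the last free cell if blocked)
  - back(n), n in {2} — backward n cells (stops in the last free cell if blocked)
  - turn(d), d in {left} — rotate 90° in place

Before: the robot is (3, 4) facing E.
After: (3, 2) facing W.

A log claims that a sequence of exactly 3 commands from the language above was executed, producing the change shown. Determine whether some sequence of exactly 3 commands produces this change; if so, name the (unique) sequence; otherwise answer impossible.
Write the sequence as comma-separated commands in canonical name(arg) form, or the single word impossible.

key: cell and facing (now W) both changed — the 3 commands mix motion and turning
t0: (3, 4) facing E
[1] after turn(left): (3, 4) facing N
[2] after back(2): (3, 2) facing N
[3] after turn(left): (3, 2) facing W
no rival 3-sequence matches.

turn(left), back(2), turn(left)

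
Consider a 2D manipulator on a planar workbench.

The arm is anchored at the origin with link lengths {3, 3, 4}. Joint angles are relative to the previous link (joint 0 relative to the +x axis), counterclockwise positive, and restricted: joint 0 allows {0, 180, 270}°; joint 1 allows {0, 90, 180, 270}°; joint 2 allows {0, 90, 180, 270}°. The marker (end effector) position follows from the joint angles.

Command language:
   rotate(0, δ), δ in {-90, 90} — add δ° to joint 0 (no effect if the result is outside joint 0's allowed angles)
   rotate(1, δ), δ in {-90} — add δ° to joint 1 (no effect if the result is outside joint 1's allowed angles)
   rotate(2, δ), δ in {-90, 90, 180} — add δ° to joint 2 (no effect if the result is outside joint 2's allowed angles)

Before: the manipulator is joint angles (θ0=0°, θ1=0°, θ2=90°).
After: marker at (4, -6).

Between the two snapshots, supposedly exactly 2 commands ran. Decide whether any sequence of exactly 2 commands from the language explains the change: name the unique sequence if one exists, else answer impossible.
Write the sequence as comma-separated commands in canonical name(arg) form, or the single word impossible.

key: running rotate(0, -90) before rotate(0, 90) would end elsewhere — order is forced
begin: joint angles (θ0=0°, θ1=0°, θ2=90°)
t=1 rotate(0, 90) ⇒ joint angles (θ0=0°, θ1=0°, θ2=90°)
t=2 rotate(0, -90) ⇒ joint angles (θ0=270°, θ1=0°, θ2=90°)
uniquely the one of 36 2-step routes that fits.

rotate(0, 90), rotate(0, -90)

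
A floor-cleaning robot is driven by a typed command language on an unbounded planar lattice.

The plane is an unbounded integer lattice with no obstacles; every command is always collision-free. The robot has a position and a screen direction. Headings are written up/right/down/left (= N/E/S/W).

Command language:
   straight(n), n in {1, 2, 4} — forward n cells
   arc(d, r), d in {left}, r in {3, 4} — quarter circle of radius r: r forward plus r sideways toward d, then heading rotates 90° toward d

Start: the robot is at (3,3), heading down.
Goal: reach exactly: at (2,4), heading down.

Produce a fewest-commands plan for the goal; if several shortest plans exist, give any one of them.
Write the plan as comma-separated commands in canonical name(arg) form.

arc(left, 3), arc(left, 4), arc(left, 4), arc(left, 4)

begin: at (3,3), heading down
step 1 (arc(left, 3)): at (6,0), heading right
step 2 (arc(left, 4)): at (10,4), heading up
step 3 (arc(left, 4)): at (6,8), heading left
step 4 (arc(left, 4)): at (2,4), heading down
nothing shorter than 4 reaches the goal.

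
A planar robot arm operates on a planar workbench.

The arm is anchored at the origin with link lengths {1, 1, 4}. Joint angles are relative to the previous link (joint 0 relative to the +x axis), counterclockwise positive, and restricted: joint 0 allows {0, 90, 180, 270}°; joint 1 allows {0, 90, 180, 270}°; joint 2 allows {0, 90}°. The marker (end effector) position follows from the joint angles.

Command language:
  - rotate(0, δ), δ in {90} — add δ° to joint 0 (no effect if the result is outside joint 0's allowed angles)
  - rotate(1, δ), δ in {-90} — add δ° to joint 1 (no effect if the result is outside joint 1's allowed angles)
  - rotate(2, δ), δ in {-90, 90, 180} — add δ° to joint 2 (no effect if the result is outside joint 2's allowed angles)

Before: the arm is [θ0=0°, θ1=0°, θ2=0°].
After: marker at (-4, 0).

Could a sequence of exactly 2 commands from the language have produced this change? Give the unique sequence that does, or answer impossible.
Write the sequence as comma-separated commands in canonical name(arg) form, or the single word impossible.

rotate(1, -90), rotate(1, -90)

start: [θ0=0°, θ1=0°, θ2=0°]
1. rotate(1, -90) → [θ0=0°, θ1=270°, θ2=0°]
2. rotate(1, -90) → [θ0=0°, θ1=180°, θ2=0°]
all 25 alternatives checked — unique.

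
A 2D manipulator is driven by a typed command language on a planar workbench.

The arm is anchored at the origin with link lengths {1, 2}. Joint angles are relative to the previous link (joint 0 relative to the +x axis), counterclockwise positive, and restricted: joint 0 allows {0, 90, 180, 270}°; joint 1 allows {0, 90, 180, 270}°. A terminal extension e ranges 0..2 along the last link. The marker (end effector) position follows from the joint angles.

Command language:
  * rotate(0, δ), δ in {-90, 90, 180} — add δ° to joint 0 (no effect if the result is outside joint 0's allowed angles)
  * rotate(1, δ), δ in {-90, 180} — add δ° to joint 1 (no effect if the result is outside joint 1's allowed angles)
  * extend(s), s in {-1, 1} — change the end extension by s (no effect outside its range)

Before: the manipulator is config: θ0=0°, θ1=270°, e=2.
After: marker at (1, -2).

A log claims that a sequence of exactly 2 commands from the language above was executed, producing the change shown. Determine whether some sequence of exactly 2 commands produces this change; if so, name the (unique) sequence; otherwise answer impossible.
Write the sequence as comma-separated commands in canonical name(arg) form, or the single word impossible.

start: config: θ0=0°, θ1=270°, e=2
1. extend(-1) → config: θ0=0°, θ1=270°, e=1
2. extend(-1) → config: θ0=0°, θ1=270°, e=0
no other 2-command option fits: unique.

extend(-1), extend(-1)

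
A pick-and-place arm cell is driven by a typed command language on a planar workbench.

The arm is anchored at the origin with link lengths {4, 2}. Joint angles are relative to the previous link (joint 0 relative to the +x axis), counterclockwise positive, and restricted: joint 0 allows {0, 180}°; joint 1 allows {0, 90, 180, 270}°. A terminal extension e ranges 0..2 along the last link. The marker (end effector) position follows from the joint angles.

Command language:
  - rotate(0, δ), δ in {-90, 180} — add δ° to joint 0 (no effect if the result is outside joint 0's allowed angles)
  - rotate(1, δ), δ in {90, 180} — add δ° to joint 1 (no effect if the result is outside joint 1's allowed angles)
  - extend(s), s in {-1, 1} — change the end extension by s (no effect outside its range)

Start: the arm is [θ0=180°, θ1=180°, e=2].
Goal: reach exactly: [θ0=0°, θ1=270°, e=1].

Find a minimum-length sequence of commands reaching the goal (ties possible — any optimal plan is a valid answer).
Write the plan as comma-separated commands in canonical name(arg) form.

extend(-1), rotate(0, 180), rotate(1, 90)

from: [θ0=180°, θ1=180°, e=2]
t=1 extend(-1) ⇒ [θ0=180°, θ1=180°, e=1]
t=2 rotate(0, 180) ⇒ [θ0=0°, θ1=180°, e=1]
t=3 rotate(1, 90) ⇒ [θ0=0°, θ1=270°, e=1]
no 2-step plan works, so 3 is optimal.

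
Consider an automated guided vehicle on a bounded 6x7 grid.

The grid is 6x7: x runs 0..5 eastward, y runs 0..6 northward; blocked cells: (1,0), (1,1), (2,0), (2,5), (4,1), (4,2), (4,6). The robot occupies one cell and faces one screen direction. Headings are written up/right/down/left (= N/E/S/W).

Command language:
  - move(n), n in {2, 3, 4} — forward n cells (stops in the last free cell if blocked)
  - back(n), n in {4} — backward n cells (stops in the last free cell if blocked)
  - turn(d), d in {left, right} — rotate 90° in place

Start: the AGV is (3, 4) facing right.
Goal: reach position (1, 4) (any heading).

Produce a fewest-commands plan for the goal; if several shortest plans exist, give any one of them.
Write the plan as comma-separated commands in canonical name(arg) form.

start: (3, 4) facing right
1. move(2) → (5, 4) facing right
2. back(4) → (1, 4) facing right
minimal: 2 command(s), checked below 2.

move(2), back(4)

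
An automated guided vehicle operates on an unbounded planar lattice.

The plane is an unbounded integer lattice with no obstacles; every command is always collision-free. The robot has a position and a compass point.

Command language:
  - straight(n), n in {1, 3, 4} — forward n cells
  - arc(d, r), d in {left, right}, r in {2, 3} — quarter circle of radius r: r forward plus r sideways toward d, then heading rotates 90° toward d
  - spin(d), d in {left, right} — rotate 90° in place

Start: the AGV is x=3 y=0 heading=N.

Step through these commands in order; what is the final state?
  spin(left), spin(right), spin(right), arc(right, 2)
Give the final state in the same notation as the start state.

x=5 y=-2 heading=S

from: x=3 y=0 heading=N
t=1 spin(left) ⇒ x=3 y=0 heading=W
t=2 spin(right) ⇒ x=3 y=0 heading=N
t=3 spin(right) ⇒ x=3 y=0 heading=E
t=4 arc(right, 2) ⇒ x=5 y=-2 heading=S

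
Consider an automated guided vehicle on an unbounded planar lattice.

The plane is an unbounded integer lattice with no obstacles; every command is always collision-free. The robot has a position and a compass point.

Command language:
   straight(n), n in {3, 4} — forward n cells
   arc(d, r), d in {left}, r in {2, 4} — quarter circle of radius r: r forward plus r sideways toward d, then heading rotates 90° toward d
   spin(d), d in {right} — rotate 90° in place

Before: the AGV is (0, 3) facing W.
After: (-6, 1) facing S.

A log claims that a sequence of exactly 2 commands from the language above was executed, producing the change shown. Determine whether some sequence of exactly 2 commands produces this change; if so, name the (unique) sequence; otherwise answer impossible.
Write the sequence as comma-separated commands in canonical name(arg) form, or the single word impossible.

key: running arc(left, 2) before straight(4) would end elsewhere — order is forced
begin: (0, 3) facing W
1. straight(4) → (-4, 3) facing W
2. arc(left, 2) → (-6, 1) facing S
no other 2-command option fits: unique.

straight(4), arc(left, 2)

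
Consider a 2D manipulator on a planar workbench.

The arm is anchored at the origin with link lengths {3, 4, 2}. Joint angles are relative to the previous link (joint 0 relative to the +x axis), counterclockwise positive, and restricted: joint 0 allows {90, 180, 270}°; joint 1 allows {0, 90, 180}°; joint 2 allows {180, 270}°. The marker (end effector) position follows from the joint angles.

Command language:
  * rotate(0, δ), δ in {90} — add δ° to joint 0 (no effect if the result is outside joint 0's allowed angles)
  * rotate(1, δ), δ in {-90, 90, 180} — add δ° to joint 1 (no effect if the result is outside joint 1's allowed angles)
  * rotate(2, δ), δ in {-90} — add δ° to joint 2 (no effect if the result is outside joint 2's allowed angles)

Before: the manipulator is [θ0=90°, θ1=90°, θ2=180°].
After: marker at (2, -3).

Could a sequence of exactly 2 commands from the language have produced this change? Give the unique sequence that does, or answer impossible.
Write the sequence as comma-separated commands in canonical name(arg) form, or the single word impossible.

rotate(0, 90), rotate(0, 90)

t0: [θ0=90°, θ1=90°, θ2=180°]
t=1 rotate(0, 90) ⇒ [θ0=180°, θ1=90°, θ2=180°]
t=2 rotate(0, 90) ⇒ [θ0=270°, θ1=90°, θ2=180°]
uniquely the one of 25 2-step routes that fits.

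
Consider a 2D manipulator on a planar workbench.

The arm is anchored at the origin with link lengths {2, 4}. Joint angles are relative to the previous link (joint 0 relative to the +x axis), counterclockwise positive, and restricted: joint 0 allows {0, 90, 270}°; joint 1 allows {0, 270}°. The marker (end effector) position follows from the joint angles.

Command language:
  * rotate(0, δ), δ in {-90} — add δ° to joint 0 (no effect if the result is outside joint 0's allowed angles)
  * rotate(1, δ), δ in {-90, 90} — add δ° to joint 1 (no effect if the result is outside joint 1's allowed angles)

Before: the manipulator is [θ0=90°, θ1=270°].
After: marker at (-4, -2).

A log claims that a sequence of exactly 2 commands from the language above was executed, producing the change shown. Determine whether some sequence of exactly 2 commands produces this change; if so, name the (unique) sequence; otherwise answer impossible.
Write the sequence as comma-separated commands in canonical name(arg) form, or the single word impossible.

begin: [θ0=90°, θ1=270°]
[1] after rotate(0, -90): [θ0=0°, θ1=270°]
[2] after rotate(0, -90): [θ0=270°, θ1=270°]
no other 2-command option fits: unique.

rotate(0, -90), rotate(0, -90)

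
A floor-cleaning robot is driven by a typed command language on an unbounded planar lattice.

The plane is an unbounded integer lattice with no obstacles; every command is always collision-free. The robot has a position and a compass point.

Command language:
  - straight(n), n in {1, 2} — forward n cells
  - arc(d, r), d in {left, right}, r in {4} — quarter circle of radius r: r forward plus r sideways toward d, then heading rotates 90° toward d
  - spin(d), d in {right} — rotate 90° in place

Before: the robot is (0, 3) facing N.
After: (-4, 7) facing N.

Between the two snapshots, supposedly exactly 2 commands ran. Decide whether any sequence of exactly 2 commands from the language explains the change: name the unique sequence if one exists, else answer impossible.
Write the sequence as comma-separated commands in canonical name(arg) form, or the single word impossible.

key: order matters: swapping arc(left, 4) and spin(right) lands elsewhere
initial: (0, 3) facing N
[1] after arc(left, 4): (-4, 7) facing W
[2] after spin(right): (-4, 7) facing N
all 25 alternatives checked — unique.

arc(left, 4), spin(right)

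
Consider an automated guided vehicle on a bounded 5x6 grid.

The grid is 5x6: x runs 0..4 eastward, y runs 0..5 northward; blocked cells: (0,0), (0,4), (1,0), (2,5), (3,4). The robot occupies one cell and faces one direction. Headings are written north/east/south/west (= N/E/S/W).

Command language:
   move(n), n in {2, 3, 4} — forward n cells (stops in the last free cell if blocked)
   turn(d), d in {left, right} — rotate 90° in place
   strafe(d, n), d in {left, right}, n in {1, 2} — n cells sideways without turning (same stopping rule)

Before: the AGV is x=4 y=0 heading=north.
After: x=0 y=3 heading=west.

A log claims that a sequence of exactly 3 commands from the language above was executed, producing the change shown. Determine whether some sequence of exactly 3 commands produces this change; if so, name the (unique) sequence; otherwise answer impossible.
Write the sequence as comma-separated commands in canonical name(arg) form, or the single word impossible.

key: cell and facing (now W) both changed — the 3 commands mix motion and turning
t0: x=4 y=0 heading=north
t=1 move(3) ⇒ x=4 y=3 heading=north
t=2 turn(left) ⇒ x=4 y=3 heading=west
t=3 move(4) ⇒ x=0 y=3 heading=west
no rival 3-sequence matches.

move(3), turn(left), move(4)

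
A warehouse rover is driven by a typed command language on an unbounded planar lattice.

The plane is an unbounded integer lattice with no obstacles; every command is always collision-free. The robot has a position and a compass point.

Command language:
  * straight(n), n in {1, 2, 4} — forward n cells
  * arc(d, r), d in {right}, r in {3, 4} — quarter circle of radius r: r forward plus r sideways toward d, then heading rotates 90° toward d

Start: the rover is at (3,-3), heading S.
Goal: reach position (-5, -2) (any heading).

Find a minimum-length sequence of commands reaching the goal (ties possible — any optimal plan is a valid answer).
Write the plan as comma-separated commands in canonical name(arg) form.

arc(right, 4), arc(right, 4), straight(1)

initial: at (3,-3), heading S
step 1 (arc(right, 4)): at (-1,-7), heading W
step 2 (arc(right, 4)): at (-5,-3), heading N
step 3 (straight(1)): at (-5,-2), heading N
shorter routes all fall short; 3 is best.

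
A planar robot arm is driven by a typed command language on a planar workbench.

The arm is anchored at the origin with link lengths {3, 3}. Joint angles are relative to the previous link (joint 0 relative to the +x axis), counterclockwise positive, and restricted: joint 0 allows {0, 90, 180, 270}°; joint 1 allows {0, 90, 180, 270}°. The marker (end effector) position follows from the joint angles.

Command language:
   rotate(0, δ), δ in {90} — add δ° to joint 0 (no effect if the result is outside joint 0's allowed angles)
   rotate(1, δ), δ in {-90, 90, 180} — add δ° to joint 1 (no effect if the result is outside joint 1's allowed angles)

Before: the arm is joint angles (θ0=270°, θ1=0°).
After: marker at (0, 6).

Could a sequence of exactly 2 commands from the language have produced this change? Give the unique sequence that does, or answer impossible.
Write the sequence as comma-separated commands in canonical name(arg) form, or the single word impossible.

rotate(0, 90), rotate(0, 90)

begin: joint angles (θ0=270°, θ1=0°)
step 1 (rotate(0, 90)): joint angles (θ0=0°, θ1=0°)
step 2 (rotate(0, 90)): joint angles (θ0=90°, θ1=0°)
no rival 2-sequence matches.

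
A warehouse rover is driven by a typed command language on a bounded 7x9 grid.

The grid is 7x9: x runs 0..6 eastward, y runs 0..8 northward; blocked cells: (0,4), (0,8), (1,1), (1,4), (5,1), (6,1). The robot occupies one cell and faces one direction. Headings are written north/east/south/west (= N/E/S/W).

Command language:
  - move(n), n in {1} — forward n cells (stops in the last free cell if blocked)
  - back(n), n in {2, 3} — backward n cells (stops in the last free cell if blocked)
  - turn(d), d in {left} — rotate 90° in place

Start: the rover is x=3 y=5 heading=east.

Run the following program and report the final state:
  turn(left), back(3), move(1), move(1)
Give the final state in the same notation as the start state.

x=3 y=4 heading=north

begin: x=3 y=5 heading=east
1. turn(left) → x=3 y=5 heading=north
2. back(3) → x=3 y=2 heading=north
3. move(1) → x=3 y=3 heading=north
4. move(1) → x=3 y=4 heading=north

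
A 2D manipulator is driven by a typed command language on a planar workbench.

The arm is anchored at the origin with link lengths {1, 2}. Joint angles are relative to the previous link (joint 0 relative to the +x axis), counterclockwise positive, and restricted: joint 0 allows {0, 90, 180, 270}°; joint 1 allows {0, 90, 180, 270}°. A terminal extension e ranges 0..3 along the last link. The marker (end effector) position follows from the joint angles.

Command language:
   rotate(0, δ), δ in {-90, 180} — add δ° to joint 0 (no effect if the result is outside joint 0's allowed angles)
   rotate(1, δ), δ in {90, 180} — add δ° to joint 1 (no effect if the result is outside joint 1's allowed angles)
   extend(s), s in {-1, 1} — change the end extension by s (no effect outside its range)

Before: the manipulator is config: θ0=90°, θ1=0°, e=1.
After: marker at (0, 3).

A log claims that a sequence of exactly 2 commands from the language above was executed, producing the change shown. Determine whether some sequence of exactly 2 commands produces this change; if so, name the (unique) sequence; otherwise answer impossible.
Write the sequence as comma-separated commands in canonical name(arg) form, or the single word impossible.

begin: config: θ0=90°, θ1=0°, e=1
step 1 (extend(-1)): config: θ0=90°, θ1=0°, e=0
step 2 (extend(-1)): config: θ0=90°, θ1=0°, e=0
no rival 2-sequence matches.

extend(-1), extend(-1)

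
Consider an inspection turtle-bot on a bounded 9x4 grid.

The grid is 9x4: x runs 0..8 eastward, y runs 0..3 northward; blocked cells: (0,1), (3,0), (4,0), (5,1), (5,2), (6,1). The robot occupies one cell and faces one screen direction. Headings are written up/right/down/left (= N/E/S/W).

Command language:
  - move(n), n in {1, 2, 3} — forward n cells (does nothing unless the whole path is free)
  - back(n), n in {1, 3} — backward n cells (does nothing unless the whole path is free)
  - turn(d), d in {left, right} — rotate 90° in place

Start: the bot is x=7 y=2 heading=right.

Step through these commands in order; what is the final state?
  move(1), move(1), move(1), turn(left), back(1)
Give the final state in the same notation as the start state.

x=8 y=1 heading=up

from: x=7 y=2 heading=right
[1] after move(1): x=8 y=2 heading=right
[2] after move(1): x=8 y=2 heading=right
[3] after move(1): x=8 y=2 heading=right
[4] after turn(left): x=8 y=2 heading=up
[5] after back(1): x=8 y=1 heading=up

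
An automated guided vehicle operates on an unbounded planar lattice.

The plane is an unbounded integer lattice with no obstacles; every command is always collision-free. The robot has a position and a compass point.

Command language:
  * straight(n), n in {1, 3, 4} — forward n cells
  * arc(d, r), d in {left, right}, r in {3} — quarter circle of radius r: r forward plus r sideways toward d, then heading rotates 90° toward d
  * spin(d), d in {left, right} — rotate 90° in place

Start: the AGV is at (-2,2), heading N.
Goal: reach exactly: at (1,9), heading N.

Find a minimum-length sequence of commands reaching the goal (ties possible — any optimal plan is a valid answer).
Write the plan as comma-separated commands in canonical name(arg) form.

arc(right, 3), spin(left), straight(4)

initial: at (-2,2), heading N
step 1 (arc(right, 3)): at (1,5), heading E
step 2 (spin(left)): at (1,5), heading N
step 3 (straight(4)): at (1,9), heading N
no 2-step plan works, so 3 is optimal.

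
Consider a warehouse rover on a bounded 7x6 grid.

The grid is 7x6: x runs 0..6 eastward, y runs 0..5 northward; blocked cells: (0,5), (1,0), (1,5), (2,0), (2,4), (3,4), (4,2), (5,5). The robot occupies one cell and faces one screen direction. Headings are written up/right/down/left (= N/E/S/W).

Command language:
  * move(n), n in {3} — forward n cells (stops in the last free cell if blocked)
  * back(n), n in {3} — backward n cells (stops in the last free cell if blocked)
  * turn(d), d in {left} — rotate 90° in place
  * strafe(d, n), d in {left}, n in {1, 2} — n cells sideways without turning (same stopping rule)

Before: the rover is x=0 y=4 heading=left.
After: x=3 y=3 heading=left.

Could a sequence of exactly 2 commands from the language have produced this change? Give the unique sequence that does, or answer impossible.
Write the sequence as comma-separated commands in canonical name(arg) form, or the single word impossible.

key: heading stays W — no command in the sequence turns
initial: x=0 y=4 heading=left
step 1 (strafe(left, 1)): x=0 y=3 heading=left
step 2 (back(3)): x=3 y=3 heading=left
uniquely the one of 25 2-step routes that fits.

strafe(left, 1), back(3)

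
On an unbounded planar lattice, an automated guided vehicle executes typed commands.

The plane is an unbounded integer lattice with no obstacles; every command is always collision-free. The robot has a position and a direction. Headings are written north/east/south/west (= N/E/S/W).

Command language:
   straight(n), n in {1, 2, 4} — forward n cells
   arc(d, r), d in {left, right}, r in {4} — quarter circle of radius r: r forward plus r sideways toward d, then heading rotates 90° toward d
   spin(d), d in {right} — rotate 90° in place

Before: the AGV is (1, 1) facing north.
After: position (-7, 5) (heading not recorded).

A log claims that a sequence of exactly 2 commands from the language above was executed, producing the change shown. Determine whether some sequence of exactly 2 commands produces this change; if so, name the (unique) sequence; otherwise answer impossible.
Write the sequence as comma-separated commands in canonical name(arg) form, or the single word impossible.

arc(left, 4), straight(4)

key: running straight(4) before arc(left, 4) would end elsewhere — order is forced
begin: (1, 1) facing north
[1] after arc(left, 4): (-3, 5) facing west
[2] after straight(4): (-7, 5) facing west
all 36 alternatives checked — unique.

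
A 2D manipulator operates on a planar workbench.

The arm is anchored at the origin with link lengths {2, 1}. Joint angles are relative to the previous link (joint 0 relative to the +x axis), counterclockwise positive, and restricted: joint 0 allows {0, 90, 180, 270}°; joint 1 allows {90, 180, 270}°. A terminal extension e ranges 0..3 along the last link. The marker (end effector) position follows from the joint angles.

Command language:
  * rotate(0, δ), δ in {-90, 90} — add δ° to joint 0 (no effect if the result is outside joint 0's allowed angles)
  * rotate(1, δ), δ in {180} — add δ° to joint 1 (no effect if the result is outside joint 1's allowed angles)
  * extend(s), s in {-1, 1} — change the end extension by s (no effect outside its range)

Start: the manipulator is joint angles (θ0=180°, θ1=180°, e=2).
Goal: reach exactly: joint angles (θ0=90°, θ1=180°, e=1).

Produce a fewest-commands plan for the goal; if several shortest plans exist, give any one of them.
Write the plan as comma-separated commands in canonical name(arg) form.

rotate(0, -90), extend(-1)

from: joint angles (θ0=180°, θ1=180°, e=2)
step 1 (rotate(0, -90)): joint angles (θ0=90°, θ1=180°, e=2)
step 2 (extend(-1)): joint angles (θ0=90°, θ1=180°, e=1)
minimal: 2 command(s), checked below 2.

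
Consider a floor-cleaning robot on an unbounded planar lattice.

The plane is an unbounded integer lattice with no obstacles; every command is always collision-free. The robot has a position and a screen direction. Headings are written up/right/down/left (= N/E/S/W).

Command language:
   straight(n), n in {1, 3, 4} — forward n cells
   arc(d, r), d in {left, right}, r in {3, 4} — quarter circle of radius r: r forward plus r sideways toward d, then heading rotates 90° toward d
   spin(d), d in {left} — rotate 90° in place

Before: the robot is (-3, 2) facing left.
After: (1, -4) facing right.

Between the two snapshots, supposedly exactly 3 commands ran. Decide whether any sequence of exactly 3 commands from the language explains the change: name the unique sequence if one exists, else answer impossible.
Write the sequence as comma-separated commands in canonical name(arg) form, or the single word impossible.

key: order matters: swapping arc(left, 3) and straight(4) lands elsewhere
start: (-3, 2) facing left
[1] after arc(left, 3): (-6, -1) facing down
[2] after arc(left, 3): (-3, -4) facing right
[3] after straight(4): (1, -4) facing right
all 512 alternatives checked — unique.

arc(left, 3), arc(left, 3), straight(4)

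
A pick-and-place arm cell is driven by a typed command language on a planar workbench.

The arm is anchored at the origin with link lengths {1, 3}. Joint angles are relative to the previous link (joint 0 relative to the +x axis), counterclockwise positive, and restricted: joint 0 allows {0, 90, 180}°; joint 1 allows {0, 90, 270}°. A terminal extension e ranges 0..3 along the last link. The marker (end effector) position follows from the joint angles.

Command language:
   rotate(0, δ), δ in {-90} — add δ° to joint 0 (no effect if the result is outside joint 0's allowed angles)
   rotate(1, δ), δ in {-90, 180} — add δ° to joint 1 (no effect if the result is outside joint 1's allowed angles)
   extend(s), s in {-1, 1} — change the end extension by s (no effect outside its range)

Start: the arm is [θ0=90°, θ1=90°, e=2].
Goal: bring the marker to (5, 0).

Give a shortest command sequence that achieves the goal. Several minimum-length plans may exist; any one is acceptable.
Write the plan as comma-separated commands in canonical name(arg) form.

start: [θ0=90°, θ1=90°, e=2]
t=1 rotate(1, -90) ⇒ [θ0=90°, θ1=0°, e=2]
t=2 extend(-1) ⇒ [θ0=90°, θ1=0°, e=1]
t=3 rotate(0, -90) ⇒ [θ0=0°, θ1=0°, e=1]
minimal: 3 command(s), checked below 3.

rotate(1, -90), extend(-1), rotate(0, -90)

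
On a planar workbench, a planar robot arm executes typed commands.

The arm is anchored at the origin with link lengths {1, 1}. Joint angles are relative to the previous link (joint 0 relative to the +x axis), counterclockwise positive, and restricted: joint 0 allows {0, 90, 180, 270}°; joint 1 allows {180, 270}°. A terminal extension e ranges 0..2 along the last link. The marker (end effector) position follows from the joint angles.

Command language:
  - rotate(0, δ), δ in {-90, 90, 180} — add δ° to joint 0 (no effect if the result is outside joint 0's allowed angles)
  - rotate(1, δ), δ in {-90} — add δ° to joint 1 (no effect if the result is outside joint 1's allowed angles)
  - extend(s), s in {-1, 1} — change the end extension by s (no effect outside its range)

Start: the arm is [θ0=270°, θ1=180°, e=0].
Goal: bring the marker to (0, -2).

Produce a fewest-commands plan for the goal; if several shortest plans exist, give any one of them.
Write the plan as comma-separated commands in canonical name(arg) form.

extend(1), extend(1), rotate(0, 180)

t0: [θ0=270°, θ1=180°, e=0]
1. extend(1) → [θ0=270°, θ1=180°, e=1]
2. extend(1) → [θ0=270°, θ1=180°, e=2]
3. rotate(0, 180) → [θ0=90°, θ1=180°, e=2]
nothing shorter than 3 reaches the goal.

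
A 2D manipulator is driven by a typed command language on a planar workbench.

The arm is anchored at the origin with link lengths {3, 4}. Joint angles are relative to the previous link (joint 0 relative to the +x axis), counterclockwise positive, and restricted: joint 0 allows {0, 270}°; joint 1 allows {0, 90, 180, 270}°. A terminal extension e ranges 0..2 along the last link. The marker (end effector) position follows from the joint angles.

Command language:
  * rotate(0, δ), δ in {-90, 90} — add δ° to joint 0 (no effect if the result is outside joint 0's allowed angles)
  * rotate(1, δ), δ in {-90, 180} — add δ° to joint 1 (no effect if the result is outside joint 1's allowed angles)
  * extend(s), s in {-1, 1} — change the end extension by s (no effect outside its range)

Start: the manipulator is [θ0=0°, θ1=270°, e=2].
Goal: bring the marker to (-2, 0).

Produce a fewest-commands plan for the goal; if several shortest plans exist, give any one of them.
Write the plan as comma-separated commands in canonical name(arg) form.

from: [θ0=0°, θ1=270°, e=2]
step 1 (rotate(1, -90)): [θ0=0°, θ1=180°, e=2]
step 2 (extend(-1)): [θ0=0°, θ1=180°, e=1]
nothing shorter than 2 reaches the goal.

rotate(1, -90), extend(-1)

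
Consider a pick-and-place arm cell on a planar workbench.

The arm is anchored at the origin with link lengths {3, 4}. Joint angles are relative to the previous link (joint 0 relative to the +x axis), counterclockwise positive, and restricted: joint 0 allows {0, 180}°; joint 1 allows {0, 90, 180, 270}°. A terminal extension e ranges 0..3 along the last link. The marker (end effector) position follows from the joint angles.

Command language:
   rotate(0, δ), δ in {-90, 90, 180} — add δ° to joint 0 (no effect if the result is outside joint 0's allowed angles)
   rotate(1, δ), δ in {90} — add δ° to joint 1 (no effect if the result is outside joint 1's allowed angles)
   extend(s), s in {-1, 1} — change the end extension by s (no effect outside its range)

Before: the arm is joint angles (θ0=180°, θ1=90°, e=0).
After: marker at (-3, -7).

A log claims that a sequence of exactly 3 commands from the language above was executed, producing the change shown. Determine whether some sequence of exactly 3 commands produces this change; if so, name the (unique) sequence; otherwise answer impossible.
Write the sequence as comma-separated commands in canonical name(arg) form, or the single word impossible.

t0: joint angles (θ0=180°, θ1=90°, e=0)
t=1 extend(1) ⇒ joint angles (θ0=180°, θ1=90°, e=1)
t=2 extend(1) ⇒ joint angles (θ0=180°, θ1=90°, e=2)
t=3 extend(1) ⇒ joint angles (θ0=180°, θ1=90°, e=3)
uniquely the one of 216 3-step routes that fits.

extend(1), extend(1), extend(1)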